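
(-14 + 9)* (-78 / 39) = 10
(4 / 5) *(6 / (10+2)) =2 / 5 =0.40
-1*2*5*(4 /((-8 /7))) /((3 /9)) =105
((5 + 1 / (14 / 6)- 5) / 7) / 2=3 / 98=0.03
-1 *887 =-887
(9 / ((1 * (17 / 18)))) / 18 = 9 / 17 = 0.53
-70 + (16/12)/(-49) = -10294/147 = -70.03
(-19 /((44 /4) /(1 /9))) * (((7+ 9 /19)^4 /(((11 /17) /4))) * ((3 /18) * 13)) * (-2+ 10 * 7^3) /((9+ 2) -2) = -3054667.99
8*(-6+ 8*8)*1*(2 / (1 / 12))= 11136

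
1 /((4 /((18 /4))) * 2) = 0.56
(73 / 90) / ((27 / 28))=0.84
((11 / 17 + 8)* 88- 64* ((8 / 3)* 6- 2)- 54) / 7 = -3214 / 119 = -27.01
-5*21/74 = -105/74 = -1.42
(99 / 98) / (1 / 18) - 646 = -30763 / 49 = -627.82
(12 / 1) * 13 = 156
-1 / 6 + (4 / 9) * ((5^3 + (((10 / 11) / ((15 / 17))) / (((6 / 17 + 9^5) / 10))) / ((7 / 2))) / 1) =231191241053 / 4173962562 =55.39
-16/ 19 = -0.84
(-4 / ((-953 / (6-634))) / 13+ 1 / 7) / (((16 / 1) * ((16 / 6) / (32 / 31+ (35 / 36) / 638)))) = -3823836895 / 2634558710784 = -0.00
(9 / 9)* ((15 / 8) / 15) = 1 / 8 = 0.12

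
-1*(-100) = 100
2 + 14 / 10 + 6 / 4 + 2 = 69 / 10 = 6.90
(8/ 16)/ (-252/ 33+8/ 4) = -11/ 124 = -0.09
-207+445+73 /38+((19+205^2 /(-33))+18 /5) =-6338743 /6270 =-1010.96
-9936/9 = -1104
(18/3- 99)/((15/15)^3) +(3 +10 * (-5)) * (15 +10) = -1268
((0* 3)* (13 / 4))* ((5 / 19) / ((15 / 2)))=0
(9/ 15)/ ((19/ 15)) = 9/ 19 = 0.47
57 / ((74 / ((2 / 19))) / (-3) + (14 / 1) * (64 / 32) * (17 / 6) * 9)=171 / 1439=0.12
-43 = -43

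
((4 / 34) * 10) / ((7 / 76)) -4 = 1044 / 119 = 8.77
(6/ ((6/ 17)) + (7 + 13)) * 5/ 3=185/ 3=61.67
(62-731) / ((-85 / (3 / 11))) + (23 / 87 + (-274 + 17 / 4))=-86986799 / 325380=-267.34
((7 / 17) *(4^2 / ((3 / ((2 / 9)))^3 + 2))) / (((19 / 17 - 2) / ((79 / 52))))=-17696 / 3841305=-0.00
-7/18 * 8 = -28/9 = -3.11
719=719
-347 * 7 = -2429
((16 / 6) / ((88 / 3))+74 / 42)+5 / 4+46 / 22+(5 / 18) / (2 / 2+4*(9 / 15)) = 248599 / 47124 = 5.28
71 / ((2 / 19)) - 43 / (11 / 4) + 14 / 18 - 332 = 64873 / 198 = 327.64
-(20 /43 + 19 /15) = -1117 /645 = -1.73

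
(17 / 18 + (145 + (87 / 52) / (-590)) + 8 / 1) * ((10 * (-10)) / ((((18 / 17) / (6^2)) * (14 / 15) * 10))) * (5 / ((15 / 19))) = -68647766555 / 193284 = -355165.28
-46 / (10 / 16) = -368 / 5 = -73.60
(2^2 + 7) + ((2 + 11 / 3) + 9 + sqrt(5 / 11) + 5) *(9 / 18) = sqrt(55) / 22 + 125 / 6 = 21.17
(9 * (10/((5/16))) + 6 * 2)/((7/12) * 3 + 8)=400/13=30.77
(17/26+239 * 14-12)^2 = 7517063401/676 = 11119916.27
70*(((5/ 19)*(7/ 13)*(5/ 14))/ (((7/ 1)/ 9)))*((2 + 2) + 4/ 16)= 19125/ 988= 19.36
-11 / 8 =-1.38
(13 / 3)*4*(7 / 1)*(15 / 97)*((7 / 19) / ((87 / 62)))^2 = 342807920 / 265043673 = 1.29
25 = 25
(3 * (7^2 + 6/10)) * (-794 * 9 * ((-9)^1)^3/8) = 484477362/5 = 96895472.40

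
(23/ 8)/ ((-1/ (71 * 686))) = -560119/ 4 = -140029.75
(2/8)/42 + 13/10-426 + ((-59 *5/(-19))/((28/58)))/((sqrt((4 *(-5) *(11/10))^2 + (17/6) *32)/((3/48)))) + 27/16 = -710651/1680 + 8555 *sqrt(1293)/3668672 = -422.92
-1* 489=-489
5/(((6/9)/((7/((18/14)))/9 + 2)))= 1055/54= 19.54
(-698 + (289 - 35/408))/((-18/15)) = 834535/2448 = 340.90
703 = 703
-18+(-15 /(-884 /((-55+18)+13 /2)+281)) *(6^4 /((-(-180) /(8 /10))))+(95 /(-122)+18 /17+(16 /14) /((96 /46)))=-3992212856 /228767385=-17.45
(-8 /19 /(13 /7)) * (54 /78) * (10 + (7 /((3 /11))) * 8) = -33.80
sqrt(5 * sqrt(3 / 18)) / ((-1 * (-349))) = sqrt(5) * 6^(3 / 4) / 2094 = 0.00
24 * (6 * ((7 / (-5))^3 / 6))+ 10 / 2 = -60.86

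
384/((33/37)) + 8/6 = 14252/33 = 431.88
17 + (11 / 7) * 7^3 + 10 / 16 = 4453 / 8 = 556.62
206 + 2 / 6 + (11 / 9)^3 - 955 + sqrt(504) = -544447 / 729 + 6 * sqrt(14) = -724.39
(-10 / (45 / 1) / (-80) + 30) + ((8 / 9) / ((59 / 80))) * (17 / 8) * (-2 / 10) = 208793 / 7080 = 29.49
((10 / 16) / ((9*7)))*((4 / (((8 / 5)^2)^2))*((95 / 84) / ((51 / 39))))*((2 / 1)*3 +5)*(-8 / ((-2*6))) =42453125 / 1105477632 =0.04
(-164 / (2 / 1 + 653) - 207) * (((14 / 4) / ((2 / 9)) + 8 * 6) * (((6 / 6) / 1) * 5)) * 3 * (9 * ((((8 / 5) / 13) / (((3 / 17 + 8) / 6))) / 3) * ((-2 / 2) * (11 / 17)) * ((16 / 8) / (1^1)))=16449520824 / 236717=69490.24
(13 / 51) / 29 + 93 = 137560 / 1479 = 93.01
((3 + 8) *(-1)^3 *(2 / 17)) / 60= -11 / 510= -0.02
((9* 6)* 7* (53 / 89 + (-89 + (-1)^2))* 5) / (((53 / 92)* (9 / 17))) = -2554934760 / 4717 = -541644.00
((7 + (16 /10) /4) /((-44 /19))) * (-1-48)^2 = -7672.29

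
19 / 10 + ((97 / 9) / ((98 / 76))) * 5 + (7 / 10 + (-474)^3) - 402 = -234825403447 / 2205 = -106496781.61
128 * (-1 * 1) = -128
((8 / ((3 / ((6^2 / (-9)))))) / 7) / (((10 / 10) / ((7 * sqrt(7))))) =-32 * sqrt(7) / 3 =-28.22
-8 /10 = -4 /5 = -0.80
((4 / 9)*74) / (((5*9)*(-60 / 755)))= -11174 / 1215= -9.20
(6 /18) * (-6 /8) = -0.25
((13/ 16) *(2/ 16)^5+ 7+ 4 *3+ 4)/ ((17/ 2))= 12058637/ 4456448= 2.71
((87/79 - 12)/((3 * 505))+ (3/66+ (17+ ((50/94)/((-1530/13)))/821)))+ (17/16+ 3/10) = 762779881089199/41453727012720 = 18.40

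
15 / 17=0.88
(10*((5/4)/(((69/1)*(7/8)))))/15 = 20/1449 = 0.01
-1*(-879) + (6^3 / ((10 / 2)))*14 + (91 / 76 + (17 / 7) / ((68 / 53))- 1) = 988117 / 665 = 1485.89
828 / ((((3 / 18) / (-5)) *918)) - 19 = -783 / 17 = -46.06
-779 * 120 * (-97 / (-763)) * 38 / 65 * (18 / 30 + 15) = -413480736 / 3815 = -108382.89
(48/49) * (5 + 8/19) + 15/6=7.81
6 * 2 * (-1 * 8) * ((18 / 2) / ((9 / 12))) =-1152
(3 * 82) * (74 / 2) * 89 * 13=10531014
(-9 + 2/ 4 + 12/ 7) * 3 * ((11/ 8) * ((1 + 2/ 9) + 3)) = -19855/ 168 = -118.18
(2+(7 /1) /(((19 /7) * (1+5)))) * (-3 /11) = -277 /418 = -0.66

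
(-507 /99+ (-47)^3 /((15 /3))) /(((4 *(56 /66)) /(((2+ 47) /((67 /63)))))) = -377827191 /1340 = -281960.59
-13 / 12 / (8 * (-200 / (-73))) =-0.05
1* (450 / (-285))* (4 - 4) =0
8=8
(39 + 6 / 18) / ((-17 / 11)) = -25.45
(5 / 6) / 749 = 0.00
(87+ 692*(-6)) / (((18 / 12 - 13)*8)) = 4065 / 92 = 44.18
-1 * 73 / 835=-73 / 835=-0.09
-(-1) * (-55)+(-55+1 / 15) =-1649 / 15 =-109.93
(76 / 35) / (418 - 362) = 19 / 490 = 0.04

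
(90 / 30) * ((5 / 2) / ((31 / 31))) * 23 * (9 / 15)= 207 / 2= 103.50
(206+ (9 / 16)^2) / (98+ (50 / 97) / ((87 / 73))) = 445722663 / 212652032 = 2.10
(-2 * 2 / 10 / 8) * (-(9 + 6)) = 3 / 4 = 0.75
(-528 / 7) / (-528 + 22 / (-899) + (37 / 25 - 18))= 0.14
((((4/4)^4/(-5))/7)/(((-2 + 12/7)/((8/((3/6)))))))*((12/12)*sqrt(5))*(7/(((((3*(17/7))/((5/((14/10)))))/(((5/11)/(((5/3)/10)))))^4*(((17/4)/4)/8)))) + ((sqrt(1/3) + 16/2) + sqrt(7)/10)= sqrt(7)/10 + sqrt(3)/3 + 8 + 5600000000000*sqrt(5)/20788126337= 611.20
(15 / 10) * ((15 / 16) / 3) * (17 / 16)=255 / 512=0.50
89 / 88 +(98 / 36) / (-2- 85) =67531 / 68904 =0.98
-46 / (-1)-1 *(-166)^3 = 4574342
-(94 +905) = -999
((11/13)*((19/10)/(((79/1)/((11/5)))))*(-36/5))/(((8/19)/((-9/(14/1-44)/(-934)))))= 1179387/4796090000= 0.00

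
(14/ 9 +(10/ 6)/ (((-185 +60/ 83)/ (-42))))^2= 57942544/ 15468489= 3.75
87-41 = 46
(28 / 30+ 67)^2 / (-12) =-1038361 / 2700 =-384.58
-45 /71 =-0.63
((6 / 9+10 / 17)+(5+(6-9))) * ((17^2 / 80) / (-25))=-1411 / 3000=-0.47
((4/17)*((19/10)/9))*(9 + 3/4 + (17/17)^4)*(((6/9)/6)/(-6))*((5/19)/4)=-43/66096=-0.00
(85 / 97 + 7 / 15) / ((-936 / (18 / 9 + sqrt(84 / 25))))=-977 / 340470 - 977 * sqrt(21) / 1702350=-0.01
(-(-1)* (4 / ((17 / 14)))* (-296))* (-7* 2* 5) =1160320 / 17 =68254.12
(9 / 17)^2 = 81 / 289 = 0.28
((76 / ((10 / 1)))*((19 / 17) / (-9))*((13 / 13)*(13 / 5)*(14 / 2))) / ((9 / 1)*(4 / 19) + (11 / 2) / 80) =-8.75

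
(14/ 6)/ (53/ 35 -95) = -245/ 9816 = -0.02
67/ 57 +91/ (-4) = -4919/ 228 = -21.57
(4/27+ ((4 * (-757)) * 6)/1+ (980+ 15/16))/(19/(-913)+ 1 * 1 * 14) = -6778794011/5513616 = -1229.46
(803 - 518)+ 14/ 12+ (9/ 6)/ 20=286.24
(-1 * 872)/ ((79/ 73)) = -63656/ 79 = -805.77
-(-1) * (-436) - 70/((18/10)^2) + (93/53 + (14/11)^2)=-235951337/519453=-454.23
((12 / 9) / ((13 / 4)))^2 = 256 / 1521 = 0.17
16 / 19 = 0.84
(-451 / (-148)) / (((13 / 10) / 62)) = 69905 / 481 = 145.33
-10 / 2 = -5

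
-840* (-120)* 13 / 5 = 262080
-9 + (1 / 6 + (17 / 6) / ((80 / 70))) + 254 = 11887 / 48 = 247.65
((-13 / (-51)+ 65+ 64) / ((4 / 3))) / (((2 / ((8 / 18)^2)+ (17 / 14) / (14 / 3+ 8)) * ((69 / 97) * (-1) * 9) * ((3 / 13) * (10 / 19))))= -21005717824 / 1722110625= -12.20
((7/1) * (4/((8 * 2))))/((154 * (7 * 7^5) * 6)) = 1/62118672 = 0.00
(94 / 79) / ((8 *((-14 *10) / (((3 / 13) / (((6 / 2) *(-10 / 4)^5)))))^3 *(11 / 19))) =114304 / 2498066707611083984375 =0.00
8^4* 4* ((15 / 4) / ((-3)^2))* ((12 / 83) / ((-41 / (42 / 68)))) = -14.87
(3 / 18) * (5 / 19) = 5 / 114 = 0.04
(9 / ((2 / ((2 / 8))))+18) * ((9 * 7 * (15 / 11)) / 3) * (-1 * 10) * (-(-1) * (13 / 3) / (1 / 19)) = -19840275 / 44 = -450915.34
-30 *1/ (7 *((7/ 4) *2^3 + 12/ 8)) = -60/ 217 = -0.28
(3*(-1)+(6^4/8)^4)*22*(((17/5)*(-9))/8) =-1159162098039/20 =-57958104901.95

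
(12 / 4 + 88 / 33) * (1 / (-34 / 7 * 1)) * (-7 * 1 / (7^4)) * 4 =0.01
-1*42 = -42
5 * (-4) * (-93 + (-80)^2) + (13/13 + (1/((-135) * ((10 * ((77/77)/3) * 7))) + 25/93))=-12317447131/97650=-126138.73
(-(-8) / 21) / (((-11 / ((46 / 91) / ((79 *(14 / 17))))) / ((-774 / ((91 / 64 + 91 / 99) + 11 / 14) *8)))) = 3718766592 / 6978743317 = 0.53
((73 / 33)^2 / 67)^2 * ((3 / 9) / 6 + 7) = 3606576607 / 95824788642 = 0.04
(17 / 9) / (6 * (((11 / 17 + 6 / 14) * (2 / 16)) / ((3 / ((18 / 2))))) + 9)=2023 / 12231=0.17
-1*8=-8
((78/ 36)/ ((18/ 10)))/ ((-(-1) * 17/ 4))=130/ 459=0.28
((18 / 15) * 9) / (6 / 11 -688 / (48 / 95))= -1782 / 224585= -0.01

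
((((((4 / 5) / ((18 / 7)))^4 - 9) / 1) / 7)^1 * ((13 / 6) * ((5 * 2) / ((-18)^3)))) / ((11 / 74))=17733127529 / 552432919500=0.03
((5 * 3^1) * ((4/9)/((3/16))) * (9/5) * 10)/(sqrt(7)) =640 * sqrt(7)/7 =241.90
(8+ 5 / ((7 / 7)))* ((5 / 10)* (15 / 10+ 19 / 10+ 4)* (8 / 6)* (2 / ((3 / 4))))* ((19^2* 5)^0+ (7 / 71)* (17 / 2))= 111592 / 355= 314.34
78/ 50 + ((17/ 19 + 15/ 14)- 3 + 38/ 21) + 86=88.34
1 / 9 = 0.11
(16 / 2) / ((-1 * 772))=-2 / 193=-0.01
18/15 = 6/5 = 1.20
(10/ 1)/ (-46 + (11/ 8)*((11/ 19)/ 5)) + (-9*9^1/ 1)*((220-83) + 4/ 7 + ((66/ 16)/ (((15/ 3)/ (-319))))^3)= 3292011097708881497/ 2229696000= 1476439432.87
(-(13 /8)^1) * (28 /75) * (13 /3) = -1183 /450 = -2.63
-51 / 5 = -10.20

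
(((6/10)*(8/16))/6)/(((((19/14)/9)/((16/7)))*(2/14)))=504/95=5.31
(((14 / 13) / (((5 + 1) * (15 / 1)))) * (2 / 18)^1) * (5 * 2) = 14 / 1053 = 0.01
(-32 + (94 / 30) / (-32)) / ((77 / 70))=-15407 / 528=-29.18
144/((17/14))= 2016/17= 118.59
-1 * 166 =-166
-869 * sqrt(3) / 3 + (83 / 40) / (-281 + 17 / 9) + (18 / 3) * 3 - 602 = -58681067 / 100480 - 869 * sqrt(3) / 3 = -1085.72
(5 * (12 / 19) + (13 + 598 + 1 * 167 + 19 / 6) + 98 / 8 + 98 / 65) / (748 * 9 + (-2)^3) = 11827579 / 99649680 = 0.12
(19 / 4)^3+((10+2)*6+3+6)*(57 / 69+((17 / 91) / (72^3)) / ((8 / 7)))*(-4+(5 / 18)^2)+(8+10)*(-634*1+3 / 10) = -206451728090437 / 17856184320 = -11561.92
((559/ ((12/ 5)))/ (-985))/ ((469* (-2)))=559/ 2217432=0.00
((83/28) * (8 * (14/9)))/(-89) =-332/801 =-0.41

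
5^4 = 625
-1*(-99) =99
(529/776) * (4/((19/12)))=1.72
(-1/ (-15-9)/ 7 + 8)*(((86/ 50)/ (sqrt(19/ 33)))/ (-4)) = -11567*sqrt(627)/ 63840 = -4.54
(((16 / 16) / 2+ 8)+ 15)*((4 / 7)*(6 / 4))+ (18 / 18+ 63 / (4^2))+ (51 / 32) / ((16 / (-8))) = 10879 / 448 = 24.28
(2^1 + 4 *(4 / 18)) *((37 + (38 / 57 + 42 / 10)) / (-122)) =-8164 / 8235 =-0.99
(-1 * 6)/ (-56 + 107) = -2/ 17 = -0.12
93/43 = 2.16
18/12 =3/2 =1.50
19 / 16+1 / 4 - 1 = 7 / 16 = 0.44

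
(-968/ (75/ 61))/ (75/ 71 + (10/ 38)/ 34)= -2708295568/ 3660375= -739.90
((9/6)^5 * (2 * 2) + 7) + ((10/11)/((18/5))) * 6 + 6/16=5183/132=39.27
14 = 14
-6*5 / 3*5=-50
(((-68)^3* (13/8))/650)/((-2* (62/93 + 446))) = 14739/16750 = 0.88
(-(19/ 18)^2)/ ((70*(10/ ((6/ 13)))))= -361/ 491400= -0.00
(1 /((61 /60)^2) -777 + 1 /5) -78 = -15885554 /18605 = -853.83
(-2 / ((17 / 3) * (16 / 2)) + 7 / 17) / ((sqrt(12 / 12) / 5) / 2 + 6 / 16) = 250 / 323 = 0.77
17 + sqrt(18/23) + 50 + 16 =3 * sqrt(46)/23 + 83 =83.88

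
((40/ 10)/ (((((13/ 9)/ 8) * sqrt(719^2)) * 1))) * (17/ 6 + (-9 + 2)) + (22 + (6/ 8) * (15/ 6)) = 23.75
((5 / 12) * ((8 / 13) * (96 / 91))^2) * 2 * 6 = 2949120 / 1399489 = 2.11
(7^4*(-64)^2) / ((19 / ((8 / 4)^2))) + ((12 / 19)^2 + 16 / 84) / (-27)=423788097164 / 204687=2070420.19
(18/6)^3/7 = 27/7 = 3.86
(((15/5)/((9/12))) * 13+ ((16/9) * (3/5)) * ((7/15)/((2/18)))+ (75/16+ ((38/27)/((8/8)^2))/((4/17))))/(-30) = -725209/324000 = -2.24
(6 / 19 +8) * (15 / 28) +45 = 13155 / 266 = 49.45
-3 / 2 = -1.50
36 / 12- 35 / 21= 4 / 3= 1.33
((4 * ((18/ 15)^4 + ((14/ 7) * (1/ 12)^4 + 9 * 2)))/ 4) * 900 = 130077553/ 7200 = 18066.33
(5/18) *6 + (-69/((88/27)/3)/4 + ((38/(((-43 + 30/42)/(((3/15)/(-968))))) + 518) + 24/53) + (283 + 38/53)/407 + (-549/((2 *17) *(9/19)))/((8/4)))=472334134177/968106480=487.89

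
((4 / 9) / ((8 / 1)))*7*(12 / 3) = 14 / 9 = 1.56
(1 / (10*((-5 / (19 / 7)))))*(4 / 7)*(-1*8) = 304 / 1225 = 0.25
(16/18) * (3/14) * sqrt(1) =4/21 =0.19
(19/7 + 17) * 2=276/7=39.43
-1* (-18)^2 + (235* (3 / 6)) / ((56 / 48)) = -1563 / 7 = -223.29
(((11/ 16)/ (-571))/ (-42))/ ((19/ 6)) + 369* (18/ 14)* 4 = 2305889867/ 1215088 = 1897.71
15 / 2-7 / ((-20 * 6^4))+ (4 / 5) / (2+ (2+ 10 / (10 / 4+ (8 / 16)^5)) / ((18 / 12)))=143464499 / 18792000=7.63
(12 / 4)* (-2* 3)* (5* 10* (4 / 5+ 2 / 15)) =-840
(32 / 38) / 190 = 8 / 1805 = 0.00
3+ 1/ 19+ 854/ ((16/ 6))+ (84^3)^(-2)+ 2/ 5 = 10803029243747423/ 33373313003520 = 323.70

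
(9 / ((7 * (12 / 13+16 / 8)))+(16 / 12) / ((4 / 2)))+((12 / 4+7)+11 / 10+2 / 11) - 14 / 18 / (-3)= 2497963 / 197505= 12.65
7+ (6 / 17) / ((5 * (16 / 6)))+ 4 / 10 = 505 / 68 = 7.43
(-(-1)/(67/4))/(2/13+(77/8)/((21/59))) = 0.00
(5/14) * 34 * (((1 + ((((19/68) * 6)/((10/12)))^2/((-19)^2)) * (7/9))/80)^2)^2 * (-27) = -18596759388507/2244039617968750000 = -0.00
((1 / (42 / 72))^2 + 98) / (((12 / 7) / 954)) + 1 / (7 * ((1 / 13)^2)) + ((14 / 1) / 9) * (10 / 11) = 38945204 / 693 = 56197.99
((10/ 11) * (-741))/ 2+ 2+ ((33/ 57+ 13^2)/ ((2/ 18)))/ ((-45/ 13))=-810631/ 1045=-775.72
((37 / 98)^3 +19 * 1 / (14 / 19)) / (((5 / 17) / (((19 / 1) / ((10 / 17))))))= 133540905851 / 47059600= 2837.70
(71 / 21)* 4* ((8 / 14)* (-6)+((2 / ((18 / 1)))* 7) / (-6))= -190990 / 3969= -48.12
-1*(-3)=3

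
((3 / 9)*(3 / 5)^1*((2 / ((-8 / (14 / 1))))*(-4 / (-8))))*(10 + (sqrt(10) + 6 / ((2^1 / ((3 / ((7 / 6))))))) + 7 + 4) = -201 / 20 - 7*sqrt(10) / 20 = -11.16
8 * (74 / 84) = 148 / 21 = 7.05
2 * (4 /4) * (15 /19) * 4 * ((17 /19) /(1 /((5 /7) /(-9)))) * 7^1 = -3400 /1083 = -3.14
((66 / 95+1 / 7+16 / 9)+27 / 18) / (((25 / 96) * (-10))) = -394088 / 249375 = -1.58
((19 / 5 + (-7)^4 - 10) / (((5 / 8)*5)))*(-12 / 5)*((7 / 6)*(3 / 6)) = -670544 / 625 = -1072.87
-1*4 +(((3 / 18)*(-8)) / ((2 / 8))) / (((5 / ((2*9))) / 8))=-788 / 5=-157.60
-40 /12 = -10 /3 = -3.33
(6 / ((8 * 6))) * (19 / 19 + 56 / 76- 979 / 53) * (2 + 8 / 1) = -21065 / 1007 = -20.92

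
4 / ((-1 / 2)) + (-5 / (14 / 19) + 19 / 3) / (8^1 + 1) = -3043 / 378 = -8.05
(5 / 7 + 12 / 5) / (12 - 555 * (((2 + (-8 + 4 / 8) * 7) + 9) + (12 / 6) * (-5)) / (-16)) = -3488 / 1987335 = -0.00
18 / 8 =9 / 4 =2.25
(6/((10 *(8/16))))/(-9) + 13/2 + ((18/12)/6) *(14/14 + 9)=133/15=8.87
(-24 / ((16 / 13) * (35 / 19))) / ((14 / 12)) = -2223 / 245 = -9.07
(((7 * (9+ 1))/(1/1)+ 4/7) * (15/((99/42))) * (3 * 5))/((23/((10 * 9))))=6669000/253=26359.68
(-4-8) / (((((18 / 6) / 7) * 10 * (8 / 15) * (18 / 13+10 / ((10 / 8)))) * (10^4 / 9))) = -2457 / 4880000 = -0.00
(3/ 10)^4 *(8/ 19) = 81/ 23750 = 0.00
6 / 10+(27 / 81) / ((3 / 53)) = 292 / 45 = 6.49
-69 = -69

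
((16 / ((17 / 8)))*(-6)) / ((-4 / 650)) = 124800 / 17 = 7341.18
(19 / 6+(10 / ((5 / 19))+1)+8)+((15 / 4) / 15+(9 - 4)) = 665 / 12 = 55.42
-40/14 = -20/7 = -2.86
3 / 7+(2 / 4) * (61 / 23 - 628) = -100543 / 322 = -312.25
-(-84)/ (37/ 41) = 3444/ 37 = 93.08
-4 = -4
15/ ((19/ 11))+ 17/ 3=14.35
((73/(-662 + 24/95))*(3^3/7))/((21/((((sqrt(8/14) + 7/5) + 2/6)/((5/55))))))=-0.55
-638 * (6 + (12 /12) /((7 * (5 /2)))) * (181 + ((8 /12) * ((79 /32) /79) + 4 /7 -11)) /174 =-3788.77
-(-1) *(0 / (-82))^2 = 0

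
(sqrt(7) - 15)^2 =(15 - sqrt(7))^2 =152.63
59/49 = 1.20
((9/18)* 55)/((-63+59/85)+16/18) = -0.45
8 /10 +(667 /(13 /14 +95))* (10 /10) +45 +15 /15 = 360952 /6715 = 53.75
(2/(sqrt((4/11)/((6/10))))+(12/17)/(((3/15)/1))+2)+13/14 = sqrt(165)/5+1537/238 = 9.03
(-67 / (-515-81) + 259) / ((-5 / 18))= -1389879 / 1490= -932.80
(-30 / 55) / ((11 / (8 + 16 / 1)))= -144 / 121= -1.19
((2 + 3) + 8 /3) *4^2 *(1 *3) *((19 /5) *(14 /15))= 97888 /75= 1305.17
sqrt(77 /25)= 1.75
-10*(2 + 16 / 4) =-60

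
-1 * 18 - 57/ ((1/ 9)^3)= -41571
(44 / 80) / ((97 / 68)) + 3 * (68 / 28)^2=429658 / 23765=18.08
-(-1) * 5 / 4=5 / 4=1.25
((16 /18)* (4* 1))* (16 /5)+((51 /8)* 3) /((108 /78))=18137 /720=25.19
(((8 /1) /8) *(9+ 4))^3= 2197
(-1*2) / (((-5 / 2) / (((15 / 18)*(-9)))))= -6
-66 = -66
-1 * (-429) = 429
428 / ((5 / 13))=5564 / 5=1112.80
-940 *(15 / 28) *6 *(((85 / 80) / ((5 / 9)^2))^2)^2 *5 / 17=-89459652535479 / 716800000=-124804.20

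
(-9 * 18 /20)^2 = 6561 /100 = 65.61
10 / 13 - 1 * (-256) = 3338 / 13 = 256.77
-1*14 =-14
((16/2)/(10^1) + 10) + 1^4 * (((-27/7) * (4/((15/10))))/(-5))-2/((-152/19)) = 367/28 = 13.11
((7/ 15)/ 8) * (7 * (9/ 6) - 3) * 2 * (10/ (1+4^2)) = 35/ 68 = 0.51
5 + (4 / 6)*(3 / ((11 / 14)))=83 / 11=7.55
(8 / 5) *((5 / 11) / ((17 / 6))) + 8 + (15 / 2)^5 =142052533 / 5984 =23738.73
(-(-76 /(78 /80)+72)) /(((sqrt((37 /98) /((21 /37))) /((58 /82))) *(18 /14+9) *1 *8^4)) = 0.00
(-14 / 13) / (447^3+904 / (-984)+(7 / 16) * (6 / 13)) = -13776 / 1142512648247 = -0.00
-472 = -472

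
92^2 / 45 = 8464 / 45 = 188.09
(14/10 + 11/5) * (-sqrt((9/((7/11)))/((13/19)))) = -54 * sqrt(19019)/455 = -16.37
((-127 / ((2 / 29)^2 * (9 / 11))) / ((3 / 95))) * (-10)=10334566.20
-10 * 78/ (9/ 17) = -1473.33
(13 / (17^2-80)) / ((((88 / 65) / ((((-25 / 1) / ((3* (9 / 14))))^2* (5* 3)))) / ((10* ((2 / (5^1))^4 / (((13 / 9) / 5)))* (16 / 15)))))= 20384000 / 186219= 109.46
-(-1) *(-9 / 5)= -9 / 5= -1.80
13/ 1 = 13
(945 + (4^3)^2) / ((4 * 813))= 5041 / 3252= 1.55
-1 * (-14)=14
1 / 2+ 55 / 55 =3 / 2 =1.50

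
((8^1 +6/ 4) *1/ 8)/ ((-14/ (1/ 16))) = -19/ 3584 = -0.01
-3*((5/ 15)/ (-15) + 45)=-2024/ 15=-134.93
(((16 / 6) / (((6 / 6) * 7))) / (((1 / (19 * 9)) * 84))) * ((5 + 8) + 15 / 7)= 4028 / 343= 11.74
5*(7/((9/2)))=70/9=7.78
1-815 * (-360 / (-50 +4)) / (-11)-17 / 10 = 579.14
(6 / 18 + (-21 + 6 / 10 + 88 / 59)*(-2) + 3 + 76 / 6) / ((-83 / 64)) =-1016064 / 24485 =-41.50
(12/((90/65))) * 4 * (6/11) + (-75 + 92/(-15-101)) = -18146/319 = -56.88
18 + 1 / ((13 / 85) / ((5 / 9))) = 2531 / 117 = 21.63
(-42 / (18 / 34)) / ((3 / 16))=-3808 / 9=-423.11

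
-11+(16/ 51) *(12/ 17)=-3115/ 289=-10.78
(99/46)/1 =99/46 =2.15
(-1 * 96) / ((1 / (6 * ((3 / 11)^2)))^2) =-279936 / 14641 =-19.12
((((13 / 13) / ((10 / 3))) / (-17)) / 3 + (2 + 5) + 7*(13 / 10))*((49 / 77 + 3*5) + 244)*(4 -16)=-2757888 / 55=-50143.42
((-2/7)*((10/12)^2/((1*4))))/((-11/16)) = 0.07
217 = 217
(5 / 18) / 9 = 5 / 162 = 0.03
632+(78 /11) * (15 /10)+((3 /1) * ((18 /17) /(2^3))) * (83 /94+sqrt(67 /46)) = 27 * sqrt(3082) /3128+45209699 /70312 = 643.47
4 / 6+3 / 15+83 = 1258 / 15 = 83.87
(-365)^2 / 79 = 133225 / 79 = 1686.39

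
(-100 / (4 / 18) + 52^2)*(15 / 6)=5635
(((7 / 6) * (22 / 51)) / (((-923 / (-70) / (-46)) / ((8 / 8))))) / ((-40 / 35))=433895 / 282438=1.54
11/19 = 0.58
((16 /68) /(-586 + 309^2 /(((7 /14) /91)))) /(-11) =-1 /812372693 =-0.00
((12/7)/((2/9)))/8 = 27/28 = 0.96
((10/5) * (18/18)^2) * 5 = 10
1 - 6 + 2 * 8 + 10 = 21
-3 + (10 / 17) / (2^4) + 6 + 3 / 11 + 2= 7943 / 1496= 5.31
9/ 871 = 0.01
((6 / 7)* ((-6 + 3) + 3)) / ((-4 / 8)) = 0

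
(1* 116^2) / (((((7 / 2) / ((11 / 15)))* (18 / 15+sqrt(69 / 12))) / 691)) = 541472.51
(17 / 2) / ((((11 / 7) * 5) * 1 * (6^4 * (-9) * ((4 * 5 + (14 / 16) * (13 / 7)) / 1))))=-119 / 27745740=-0.00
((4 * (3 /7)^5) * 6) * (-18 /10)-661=-55599623 /84035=-661.62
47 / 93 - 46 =-45.49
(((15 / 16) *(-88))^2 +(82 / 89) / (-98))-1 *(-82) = 120158469 / 17444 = 6888.24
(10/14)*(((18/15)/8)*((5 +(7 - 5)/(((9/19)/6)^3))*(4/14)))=15697/126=124.58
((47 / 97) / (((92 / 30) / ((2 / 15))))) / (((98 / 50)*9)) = 1175 / 983871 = 0.00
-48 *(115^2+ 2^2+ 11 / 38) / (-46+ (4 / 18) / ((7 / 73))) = 2209599 / 152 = 14536.84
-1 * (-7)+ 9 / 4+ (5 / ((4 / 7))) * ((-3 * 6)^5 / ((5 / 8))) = -105815771 / 4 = -26453942.75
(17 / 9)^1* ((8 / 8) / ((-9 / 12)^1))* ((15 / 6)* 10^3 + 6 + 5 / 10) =-18938 / 3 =-6312.67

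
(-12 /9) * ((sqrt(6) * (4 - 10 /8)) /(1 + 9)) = -11 * sqrt(6) /30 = -0.90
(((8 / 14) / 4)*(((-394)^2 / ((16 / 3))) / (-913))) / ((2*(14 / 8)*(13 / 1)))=-116427 / 1163162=-0.10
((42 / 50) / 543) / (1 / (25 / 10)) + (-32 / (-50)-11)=-93723 / 9050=-10.36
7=7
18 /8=9 /4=2.25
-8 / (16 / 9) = -9 / 2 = -4.50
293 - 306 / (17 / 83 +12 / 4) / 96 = 1242775 / 4256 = 292.01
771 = 771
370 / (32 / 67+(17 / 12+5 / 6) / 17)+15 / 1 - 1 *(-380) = 2783425 / 2779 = 1001.59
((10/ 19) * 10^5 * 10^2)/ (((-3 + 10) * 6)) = 50000000/ 399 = 125313.28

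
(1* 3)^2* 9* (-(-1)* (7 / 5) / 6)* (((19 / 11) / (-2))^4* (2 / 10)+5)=1131490269 / 11712800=96.60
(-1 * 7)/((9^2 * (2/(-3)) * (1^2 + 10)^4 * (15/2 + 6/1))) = 7/10673289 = 0.00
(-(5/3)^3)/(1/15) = -625/9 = -69.44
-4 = -4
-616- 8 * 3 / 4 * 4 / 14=-4324 / 7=-617.71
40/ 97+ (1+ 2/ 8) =645/ 388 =1.66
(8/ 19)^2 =64/ 361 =0.18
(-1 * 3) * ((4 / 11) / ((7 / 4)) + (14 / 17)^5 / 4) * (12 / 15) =-0.73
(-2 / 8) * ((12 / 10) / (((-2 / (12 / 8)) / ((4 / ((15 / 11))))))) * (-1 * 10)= -33 / 5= -6.60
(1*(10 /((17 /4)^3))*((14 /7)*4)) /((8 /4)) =2560 /4913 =0.52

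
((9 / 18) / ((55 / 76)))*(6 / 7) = 228 / 385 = 0.59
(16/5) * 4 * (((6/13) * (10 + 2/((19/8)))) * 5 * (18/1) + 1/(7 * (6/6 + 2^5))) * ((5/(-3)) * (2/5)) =-3289175936/855855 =-3843.15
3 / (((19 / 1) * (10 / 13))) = 39 / 190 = 0.21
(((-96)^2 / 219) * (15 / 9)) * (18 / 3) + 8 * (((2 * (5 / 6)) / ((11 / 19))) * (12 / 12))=1069240 / 2409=443.85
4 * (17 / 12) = 5.67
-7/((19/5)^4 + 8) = -4375/135321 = -0.03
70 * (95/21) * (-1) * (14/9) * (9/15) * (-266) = 707560/9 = 78617.78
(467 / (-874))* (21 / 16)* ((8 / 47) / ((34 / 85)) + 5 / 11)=-4462185 / 7229728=-0.62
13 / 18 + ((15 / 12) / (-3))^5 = 176587 / 248832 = 0.71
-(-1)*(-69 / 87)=-23 / 29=-0.79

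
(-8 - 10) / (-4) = 9 / 2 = 4.50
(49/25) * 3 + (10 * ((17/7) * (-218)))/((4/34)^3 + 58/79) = -179652898753/24988775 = -7189.34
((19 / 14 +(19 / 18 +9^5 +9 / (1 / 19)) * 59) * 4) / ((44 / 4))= 1270561.32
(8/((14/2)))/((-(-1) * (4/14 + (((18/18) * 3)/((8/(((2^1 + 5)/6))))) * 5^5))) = 128/153157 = 0.00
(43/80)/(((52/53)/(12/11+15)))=403383/45760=8.82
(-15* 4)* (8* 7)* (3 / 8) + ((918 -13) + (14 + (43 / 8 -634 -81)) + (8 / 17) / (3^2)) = -1050.57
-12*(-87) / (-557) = -1044 / 557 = -1.87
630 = 630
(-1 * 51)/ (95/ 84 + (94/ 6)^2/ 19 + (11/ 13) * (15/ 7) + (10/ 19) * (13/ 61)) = -193641084/ 60653071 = -3.19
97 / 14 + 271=3891 / 14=277.93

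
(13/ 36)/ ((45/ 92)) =299/ 405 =0.74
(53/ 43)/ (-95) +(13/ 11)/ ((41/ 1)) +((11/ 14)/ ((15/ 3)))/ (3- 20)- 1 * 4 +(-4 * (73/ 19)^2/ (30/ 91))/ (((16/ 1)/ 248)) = -69485633056123/ 24993116610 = -2780.19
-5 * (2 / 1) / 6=-5 / 3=-1.67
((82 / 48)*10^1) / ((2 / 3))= 205 / 8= 25.62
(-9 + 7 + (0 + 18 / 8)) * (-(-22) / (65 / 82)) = 451 / 65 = 6.94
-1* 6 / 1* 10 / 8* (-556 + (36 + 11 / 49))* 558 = 106587765 / 49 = 2175260.51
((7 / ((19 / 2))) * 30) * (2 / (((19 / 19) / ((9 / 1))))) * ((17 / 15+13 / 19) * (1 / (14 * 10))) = 9324 / 1805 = 5.17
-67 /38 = -1.76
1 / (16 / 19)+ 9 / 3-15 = -173 / 16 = -10.81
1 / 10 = 0.10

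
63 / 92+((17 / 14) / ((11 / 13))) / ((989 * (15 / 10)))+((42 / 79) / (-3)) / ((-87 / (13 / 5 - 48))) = 6210367729 / 10467991380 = 0.59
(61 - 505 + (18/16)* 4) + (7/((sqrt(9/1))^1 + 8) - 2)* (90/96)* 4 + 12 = -19035/44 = -432.61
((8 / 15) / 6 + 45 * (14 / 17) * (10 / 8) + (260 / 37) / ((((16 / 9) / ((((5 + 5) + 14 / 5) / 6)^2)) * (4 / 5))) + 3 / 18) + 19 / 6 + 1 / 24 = 16365703 / 226440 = 72.27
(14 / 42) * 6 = 2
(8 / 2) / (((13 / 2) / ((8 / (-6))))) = -32 / 39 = -0.82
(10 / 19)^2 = 100 / 361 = 0.28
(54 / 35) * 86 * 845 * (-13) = -1457552.57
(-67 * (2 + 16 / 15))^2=9498724 / 225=42216.55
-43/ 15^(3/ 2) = -43 * sqrt(15)/ 225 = -0.74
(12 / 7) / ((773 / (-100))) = -1200 / 5411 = -0.22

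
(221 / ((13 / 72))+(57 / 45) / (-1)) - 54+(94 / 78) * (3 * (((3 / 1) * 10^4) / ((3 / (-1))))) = -6822097 / 195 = -34985.11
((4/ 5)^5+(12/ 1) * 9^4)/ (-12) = -6561.03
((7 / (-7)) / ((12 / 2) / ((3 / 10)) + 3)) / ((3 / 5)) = -5 / 69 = -0.07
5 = 5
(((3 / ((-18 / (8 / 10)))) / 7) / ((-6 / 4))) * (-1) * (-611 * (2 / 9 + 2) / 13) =752 / 567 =1.33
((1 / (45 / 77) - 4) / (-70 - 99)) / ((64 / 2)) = 103 / 243360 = 0.00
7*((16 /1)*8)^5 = 240518168576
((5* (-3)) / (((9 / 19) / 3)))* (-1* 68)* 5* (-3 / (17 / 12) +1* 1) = -36100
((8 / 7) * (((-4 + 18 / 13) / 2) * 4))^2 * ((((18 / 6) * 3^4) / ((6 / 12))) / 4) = 4342.01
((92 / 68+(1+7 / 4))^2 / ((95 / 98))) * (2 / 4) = 3814209 / 439280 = 8.68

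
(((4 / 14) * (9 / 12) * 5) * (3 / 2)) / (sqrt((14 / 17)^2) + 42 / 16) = 1530 / 3283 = 0.47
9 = 9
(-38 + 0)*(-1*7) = 266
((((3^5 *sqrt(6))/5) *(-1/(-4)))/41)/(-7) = -243 *sqrt(6)/5740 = -0.10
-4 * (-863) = 3452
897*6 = 5382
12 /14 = 6 /7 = 0.86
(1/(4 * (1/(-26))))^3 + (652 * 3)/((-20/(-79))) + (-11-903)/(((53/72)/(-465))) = 1239826139/2120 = 584823.65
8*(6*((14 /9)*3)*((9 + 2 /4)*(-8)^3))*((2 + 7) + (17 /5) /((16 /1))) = -50186752 /5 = -10037350.40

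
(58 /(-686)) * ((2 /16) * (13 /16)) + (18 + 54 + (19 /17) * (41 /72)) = 72.63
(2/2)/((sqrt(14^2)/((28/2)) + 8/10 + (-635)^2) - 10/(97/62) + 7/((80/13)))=1552/625799839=0.00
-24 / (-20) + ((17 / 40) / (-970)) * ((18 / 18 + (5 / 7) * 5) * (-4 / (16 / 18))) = 1.21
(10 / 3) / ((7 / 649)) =6490 / 21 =309.05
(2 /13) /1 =2 /13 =0.15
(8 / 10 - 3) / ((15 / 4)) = -44 / 75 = -0.59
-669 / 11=-60.82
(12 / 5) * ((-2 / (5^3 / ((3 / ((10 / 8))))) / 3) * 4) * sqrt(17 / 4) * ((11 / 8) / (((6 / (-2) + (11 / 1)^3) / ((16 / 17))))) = -264 * sqrt(17) / 4409375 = -0.00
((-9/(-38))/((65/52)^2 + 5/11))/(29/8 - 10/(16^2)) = 11264/343995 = 0.03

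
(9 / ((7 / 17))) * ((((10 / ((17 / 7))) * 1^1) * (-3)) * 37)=-9990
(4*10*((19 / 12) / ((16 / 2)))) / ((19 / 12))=5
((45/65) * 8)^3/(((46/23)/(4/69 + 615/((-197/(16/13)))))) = -41599484928/129409891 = -321.46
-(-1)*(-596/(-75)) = 596/75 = 7.95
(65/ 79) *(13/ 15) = 169/ 237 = 0.71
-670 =-670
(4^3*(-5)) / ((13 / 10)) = -246.15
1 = 1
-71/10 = -7.10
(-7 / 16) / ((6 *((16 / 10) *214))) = -35 / 164352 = -0.00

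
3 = 3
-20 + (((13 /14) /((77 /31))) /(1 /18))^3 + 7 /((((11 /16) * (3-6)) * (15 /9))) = 221314803267 /782954095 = 282.67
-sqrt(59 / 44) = -sqrt(649) / 22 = -1.16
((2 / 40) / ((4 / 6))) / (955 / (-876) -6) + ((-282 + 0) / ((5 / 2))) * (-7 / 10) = 24517743 / 310550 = 78.95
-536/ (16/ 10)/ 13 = -335/ 13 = -25.77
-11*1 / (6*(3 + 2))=-11 / 30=-0.37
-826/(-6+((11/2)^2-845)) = 472/469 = 1.01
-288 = -288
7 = 7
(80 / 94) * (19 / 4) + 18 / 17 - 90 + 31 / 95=-6419461 / 75905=-84.57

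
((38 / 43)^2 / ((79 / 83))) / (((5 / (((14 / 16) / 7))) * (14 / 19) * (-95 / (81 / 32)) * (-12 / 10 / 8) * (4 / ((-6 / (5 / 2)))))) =-2427003 / 817997600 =-0.00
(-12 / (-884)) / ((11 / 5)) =15 / 2431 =0.01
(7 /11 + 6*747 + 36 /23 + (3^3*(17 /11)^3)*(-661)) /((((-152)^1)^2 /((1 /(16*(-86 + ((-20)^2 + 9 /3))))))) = -0.00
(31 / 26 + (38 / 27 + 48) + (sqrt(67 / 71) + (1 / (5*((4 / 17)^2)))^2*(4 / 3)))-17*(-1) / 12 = sqrt(4757) / 71 + 38984357 / 561600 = 70.39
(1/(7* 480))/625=1/2100000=0.00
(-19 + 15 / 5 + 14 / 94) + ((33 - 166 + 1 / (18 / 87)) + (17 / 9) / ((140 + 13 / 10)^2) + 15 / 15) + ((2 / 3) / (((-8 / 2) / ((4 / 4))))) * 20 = -247201037797 / 1689097374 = -146.35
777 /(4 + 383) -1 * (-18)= 2581 /129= 20.01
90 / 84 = 15 / 14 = 1.07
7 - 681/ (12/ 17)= -3831/ 4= -957.75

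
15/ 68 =0.22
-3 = -3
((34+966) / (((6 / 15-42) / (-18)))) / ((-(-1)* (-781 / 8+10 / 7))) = -315000 / 70031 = -4.50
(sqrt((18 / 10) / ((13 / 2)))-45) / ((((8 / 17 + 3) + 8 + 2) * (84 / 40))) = -1.57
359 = 359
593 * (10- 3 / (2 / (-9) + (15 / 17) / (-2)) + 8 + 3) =3072333 / 203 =15134.65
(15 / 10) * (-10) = -15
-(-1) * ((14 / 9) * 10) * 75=3500 / 3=1166.67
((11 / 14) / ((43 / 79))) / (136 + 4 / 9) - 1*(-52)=38449133 / 739256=52.01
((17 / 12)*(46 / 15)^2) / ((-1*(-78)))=8993 / 52650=0.17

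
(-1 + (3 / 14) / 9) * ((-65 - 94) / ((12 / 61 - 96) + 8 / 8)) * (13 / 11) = -1723189 / 890582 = -1.93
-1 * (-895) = 895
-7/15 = -0.47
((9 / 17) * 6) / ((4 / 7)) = 189 / 34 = 5.56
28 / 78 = 14 / 39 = 0.36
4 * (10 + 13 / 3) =172 / 3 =57.33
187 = 187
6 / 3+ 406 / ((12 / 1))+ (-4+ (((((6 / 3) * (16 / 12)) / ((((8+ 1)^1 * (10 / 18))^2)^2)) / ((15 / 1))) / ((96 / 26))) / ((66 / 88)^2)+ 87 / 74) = 927453848 / 28096875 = 33.01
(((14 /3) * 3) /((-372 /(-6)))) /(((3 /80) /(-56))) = -31360 /93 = -337.20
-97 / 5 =-19.40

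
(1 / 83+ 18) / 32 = 1495 / 2656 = 0.56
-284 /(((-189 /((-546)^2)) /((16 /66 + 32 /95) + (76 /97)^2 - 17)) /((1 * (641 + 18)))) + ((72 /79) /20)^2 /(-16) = -51541743573981539906089 /11045527128900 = -4666300030.09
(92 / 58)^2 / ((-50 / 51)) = -53958 / 21025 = -2.57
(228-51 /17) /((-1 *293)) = -225 /293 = -0.77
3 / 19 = 0.16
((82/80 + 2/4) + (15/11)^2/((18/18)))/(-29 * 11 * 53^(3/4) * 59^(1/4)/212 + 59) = -4394678299 * 53^(1/4) * 59^(3/4)/4465544120910 - 27552842 * sqrt(3127)/37843594245 - 224223128 * 53^(3/4) * 59^(1/4)/416279536695 - 96709754656/4579074903645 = -0.15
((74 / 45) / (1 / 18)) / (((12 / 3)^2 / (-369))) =-13653 / 20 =-682.65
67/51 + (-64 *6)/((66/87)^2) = -4109429/6171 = -665.93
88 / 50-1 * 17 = -381 / 25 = -15.24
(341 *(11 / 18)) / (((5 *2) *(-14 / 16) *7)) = -7502 / 2205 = -3.40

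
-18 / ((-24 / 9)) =27 / 4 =6.75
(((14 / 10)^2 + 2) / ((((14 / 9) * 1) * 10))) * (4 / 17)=891 / 14875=0.06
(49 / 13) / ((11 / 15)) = 735 / 143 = 5.14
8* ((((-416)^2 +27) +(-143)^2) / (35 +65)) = 387064 / 25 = 15482.56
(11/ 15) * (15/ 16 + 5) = 209/ 48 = 4.35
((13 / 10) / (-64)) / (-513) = 13 / 328320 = 0.00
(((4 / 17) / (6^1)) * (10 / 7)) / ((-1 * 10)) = -2 / 357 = -0.01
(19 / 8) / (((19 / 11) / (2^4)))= 22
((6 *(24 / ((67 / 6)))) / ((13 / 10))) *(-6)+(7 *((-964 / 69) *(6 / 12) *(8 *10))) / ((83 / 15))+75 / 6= -2507359845 / 3325478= -753.98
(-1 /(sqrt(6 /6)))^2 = 1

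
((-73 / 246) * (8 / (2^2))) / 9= -73 / 1107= -0.07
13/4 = 3.25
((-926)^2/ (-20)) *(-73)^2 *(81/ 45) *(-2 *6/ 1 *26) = 128311268080.32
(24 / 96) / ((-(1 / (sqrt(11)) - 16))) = sqrt(11) / 11260 + 44 / 2815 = 0.02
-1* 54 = -54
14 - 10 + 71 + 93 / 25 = 1968 / 25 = 78.72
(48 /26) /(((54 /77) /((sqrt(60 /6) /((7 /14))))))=616*sqrt(10) /117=16.65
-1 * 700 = -700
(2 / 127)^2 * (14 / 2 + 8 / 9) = 284 / 145161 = 0.00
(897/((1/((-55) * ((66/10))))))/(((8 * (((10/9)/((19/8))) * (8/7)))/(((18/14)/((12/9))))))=-1503345987/20480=-73405.57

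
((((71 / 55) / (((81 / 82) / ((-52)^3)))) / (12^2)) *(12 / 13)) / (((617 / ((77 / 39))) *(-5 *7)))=1210976 / 11244825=0.11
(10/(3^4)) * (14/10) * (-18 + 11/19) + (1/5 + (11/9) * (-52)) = -66.37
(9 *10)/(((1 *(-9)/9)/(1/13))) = -90/13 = -6.92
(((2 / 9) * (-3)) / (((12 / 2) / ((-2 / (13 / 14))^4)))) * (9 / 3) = -614656 / 85683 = -7.17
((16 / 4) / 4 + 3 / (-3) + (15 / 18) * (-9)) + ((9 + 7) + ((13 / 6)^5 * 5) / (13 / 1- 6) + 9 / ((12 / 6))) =2564081 / 54432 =47.11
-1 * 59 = -59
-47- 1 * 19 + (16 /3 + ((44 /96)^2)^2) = -20113103 /331776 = -60.62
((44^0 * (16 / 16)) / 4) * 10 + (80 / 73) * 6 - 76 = -9771 / 146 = -66.92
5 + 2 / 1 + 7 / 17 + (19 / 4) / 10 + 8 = 10803 / 680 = 15.89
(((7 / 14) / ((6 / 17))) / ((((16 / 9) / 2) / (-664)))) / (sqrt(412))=-4233* sqrt(103) / 824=-52.14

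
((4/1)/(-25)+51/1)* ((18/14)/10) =11439/1750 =6.54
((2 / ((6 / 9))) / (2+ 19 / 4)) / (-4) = -1 / 9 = -0.11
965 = 965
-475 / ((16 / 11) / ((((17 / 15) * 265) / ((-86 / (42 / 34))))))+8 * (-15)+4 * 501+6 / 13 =58909423 / 17888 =3293.24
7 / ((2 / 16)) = 56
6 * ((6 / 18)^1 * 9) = 18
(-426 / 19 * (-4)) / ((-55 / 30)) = -10224 / 209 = -48.92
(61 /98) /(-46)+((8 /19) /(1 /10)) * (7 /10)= 251289 /85652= 2.93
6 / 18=1 / 3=0.33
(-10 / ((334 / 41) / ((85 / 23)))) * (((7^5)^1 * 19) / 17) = -327316325 / 3841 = -85216.43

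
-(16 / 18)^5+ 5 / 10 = -6487 / 118098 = -0.05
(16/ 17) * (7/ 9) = 112/ 153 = 0.73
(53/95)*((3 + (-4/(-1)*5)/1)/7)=1219/665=1.83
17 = 17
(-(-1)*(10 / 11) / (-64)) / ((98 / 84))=-15 / 1232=-0.01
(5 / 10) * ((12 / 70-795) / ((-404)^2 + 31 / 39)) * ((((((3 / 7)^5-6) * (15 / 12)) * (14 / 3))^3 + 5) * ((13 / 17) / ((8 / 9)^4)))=126.94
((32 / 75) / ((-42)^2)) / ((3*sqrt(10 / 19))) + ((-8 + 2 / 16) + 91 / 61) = -3115 / 488 + 4*sqrt(190) / 496125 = -6.38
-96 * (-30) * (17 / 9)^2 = 92480 / 9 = 10275.56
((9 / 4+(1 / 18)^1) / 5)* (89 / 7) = 7387 / 1260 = 5.86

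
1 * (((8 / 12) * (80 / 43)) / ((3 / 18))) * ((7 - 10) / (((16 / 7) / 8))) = -3360 / 43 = -78.14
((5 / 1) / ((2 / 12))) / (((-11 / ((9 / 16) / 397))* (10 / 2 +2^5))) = -135 / 1292632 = -0.00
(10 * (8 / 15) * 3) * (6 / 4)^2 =36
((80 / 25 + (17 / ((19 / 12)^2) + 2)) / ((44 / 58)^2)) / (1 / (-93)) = -76883379 / 39710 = -1936.12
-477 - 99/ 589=-281052/ 589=-477.17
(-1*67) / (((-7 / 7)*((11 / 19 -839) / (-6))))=1273 / 2655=0.48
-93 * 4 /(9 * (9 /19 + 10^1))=-2356 /597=-3.95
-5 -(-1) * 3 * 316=943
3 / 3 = 1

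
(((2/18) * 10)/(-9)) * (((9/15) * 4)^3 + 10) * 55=-65516/405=-161.77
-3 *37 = -111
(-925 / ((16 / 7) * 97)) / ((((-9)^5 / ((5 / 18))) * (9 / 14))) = 0.00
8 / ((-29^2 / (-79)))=632 / 841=0.75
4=4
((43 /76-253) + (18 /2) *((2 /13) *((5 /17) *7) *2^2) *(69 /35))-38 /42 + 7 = -78958769 /352716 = -223.86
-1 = -1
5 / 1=5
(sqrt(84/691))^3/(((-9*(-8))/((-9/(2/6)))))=-63*sqrt(14511)/477481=-0.02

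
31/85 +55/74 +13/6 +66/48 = 350953/75480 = 4.65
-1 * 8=-8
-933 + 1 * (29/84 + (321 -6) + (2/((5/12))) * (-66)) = -392471/420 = -934.45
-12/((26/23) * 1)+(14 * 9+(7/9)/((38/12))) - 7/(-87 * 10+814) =115.76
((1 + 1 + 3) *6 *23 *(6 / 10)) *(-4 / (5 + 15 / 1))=-414 / 5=-82.80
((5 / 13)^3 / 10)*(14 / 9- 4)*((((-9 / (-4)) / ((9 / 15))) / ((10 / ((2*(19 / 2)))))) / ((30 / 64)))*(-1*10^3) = 4180000 / 19773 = 211.40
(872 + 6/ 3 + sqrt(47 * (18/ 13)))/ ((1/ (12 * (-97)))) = -1017336 - 3492 * sqrt(1222)/ 13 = -1026726.02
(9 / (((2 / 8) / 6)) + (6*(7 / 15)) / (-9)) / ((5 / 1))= 9706 / 225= 43.14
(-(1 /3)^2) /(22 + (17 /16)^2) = -256 /53289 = -0.00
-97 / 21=-4.62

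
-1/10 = -0.10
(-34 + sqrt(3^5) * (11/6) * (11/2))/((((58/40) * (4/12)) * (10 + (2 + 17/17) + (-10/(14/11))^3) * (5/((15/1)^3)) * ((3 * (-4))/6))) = 182.22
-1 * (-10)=10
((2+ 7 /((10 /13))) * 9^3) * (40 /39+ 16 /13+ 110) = 59043897 /65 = 908367.65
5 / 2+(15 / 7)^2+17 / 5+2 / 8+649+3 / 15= 659.94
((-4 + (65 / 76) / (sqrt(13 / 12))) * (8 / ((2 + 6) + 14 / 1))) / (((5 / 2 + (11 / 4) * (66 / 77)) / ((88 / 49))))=-64 / 119 + 40 * sqrt(39) / 2261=-0.43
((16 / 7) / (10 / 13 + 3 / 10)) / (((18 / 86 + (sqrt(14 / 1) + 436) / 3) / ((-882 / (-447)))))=211583736000 / 7300104319429-484585920*sqrt(14) / 7300104319429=0.03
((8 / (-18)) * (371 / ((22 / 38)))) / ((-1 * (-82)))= -14098 / 4059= -3.47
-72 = -72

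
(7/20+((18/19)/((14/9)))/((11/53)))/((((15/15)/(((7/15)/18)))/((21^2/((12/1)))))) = 4708949/1504800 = 3.13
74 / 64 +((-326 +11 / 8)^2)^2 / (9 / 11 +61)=179643548.79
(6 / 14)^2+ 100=4909 / 49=100.18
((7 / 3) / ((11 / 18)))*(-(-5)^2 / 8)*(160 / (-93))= 7000 / 341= 20.53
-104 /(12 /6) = -52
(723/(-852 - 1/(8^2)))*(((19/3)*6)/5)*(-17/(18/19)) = 94657088/817935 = 115.73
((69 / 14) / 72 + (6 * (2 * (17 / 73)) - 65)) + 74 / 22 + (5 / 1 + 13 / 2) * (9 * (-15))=-434734451 / 269808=-1611.27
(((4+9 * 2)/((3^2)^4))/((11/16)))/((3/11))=352/19683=0.02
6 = 6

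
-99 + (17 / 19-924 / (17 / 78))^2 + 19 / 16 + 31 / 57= 89969623694449 / 5007792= 17965926.64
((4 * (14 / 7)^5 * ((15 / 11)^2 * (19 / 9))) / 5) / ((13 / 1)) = 12160 / 1573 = 7.73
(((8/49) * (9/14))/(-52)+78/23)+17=2091064/102557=20.39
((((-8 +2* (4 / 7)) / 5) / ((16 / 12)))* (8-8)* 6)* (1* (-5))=0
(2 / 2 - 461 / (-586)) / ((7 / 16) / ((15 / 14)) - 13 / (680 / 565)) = -0.17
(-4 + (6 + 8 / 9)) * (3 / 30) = 13 / 45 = 0.29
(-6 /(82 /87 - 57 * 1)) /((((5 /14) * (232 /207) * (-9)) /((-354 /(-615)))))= -85491 /4998925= -0.02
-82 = -82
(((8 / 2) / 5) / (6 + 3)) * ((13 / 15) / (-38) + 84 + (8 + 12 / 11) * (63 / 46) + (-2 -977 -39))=-265799858 / 3244725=-81.92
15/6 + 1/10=13/5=2.60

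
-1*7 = -7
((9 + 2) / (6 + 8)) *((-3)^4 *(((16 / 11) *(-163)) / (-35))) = 105624 / 245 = 431.12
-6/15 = -2/5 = -0.40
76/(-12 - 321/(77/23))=-5852/8307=-0.70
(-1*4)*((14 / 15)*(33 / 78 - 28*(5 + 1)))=121996 / 195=625.62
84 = 84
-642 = -642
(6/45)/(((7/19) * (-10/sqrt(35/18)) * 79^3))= -19 * sqrt(70)/1553072850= -0.00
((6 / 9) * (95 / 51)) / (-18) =-95 / 1377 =-0.07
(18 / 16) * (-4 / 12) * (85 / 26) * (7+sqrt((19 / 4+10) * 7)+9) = -255 / 13-255 * sqrt(413) / 416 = -32.07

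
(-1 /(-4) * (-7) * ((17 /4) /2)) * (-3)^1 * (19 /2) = 6783 /64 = 105.98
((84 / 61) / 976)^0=1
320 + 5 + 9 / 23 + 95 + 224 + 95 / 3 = 46648 / 69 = 676.06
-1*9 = -9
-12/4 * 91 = -273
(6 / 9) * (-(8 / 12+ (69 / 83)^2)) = -56122 / 62001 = -0.91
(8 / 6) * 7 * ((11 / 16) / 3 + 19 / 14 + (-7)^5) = -5646619 / 36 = -156850.53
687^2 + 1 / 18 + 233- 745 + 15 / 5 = 8486281 / 18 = 471460.06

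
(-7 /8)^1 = -7 /8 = -0.88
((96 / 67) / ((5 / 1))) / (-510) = -16 / 28475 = -0.00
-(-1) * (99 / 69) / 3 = 11 / 23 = 0.48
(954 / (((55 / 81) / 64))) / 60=412128 / 275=1498.65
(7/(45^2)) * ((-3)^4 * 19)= 133/25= 5.32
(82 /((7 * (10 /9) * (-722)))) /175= -369 /4422250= -0.00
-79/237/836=-1/2508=-0.00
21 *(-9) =-189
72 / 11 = 6.55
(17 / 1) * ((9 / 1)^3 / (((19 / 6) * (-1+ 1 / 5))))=-185895 / 38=-4891.97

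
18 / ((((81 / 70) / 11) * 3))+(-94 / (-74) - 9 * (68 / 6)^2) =-1096595 / 999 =-1097.69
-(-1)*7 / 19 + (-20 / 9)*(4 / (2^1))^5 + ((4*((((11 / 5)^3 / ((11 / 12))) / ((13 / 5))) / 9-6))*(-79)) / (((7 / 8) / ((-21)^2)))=48708874043 / 55575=876452.97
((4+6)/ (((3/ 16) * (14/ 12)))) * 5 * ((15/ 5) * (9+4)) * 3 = 187200/ 7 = 26742.86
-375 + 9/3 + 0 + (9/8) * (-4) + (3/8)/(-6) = -6025/16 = -376.56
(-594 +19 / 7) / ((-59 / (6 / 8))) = 7.52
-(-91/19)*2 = 182/19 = 9.58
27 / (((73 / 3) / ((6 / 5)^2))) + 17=33941 / 1825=18.60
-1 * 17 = -17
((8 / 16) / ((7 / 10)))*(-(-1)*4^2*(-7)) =-80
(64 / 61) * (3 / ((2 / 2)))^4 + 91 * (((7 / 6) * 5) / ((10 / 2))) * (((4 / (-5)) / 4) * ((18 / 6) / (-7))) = 57391 / 610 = 94.08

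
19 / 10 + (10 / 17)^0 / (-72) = 679 / 360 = 1.89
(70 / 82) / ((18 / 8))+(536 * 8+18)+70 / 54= 4768597 / 1107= 4307.68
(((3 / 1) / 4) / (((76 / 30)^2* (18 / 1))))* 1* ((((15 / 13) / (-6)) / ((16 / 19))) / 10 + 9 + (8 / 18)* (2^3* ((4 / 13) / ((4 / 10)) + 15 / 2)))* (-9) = -2.24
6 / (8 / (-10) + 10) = 15 / 23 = 0.65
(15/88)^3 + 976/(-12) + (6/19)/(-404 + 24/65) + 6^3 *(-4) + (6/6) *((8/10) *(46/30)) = -6013393969879871/6369429158400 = -944.10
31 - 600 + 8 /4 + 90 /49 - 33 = -29310 /49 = -598.16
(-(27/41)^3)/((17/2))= -39366/1171657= -0.03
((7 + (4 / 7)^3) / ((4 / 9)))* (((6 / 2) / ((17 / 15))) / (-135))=-435 / 1372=-0.32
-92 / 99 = -0.93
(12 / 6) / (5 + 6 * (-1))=-2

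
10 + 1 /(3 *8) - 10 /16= 9.42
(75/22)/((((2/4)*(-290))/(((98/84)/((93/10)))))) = -175/59334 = -0.00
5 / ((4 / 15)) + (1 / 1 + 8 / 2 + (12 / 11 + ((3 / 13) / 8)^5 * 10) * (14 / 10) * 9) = 12545213081867 / 334579548160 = 37.50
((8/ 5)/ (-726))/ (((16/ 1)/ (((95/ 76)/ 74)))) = -1/ 429792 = -0.00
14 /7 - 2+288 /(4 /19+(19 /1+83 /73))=14.15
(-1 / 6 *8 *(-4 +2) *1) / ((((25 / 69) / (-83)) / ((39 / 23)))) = -25896 / 25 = -1035.84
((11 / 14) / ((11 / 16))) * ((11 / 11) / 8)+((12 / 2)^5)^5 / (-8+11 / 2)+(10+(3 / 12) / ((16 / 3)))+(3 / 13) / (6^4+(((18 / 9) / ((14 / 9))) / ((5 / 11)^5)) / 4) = -12677695622404086730269212840219 / 1114805415360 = -11372115211971880540.21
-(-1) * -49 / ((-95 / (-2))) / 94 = -49 / 4465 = -0.01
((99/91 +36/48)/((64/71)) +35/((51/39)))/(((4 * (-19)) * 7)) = -600377/11088896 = -0.05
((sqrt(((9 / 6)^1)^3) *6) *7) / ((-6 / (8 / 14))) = -7.35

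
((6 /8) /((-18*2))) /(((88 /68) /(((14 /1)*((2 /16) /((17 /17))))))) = -0.03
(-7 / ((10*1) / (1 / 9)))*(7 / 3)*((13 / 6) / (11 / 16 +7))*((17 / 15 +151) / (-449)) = 5814536 / 335504025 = 0.02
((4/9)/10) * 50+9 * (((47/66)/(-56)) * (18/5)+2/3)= 7.81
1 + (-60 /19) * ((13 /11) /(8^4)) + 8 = 1925949 /214016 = 9.00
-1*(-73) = 73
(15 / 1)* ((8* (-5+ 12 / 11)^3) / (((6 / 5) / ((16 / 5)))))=-25442240 / 1331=-19115.13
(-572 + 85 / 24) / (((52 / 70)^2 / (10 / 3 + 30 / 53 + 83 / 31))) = -541774785475 / 79968096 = -6774.89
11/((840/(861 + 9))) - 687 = -18917/28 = -675.61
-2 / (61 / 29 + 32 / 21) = -1218 / 2209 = -0.55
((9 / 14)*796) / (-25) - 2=-22.47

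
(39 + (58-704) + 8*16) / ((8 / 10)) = -2395 / 4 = -598.75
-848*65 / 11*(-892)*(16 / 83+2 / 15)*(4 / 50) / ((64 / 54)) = 2245704552 / 22825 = 98387.93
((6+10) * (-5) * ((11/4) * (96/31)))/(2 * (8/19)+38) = -66880/3813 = -17.54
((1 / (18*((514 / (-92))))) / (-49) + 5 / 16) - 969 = -1756609795 / 1813392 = -968.69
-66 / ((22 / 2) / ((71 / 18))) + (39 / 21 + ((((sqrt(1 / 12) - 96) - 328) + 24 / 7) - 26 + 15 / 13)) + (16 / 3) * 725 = sqrt(3) / 6 + 309349 / 91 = 3399.73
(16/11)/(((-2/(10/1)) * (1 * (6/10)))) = -400/33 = -12.12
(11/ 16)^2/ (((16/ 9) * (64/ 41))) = 44649/ 262144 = 0.17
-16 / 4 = -4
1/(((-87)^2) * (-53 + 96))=1/325467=0.00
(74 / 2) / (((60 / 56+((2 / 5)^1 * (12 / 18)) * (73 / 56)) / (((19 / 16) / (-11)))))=-73815 / 26224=-2.81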